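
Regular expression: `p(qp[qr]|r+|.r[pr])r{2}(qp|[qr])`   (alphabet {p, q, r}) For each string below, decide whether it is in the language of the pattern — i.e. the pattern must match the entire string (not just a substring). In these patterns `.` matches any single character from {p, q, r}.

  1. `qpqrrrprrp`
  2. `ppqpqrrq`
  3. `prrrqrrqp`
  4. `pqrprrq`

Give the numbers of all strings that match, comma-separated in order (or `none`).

1. `qpqrrrprrp` → no match — must start with `p`
2. `ppqpqrrq` → no match
3. `prrrqrrqp` → no match
4. `pqrprrq` → match

4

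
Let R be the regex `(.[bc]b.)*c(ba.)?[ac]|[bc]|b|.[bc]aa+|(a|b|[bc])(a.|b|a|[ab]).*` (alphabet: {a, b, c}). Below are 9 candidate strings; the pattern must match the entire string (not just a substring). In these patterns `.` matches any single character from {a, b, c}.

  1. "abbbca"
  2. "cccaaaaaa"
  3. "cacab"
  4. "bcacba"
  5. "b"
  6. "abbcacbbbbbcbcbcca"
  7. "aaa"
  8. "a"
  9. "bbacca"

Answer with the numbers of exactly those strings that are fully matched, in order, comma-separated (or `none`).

1 → match
2 → no match
3 → match
4 → no match
5 → match
6 → match
7 → match
8 → no match
9 → match

1, 3, 5, 6, 7, 9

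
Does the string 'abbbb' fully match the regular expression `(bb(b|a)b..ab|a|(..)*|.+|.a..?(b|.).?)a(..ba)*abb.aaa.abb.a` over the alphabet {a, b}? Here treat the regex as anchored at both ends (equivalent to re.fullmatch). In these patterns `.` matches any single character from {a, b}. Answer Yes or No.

Every match must end with 'a', but 'abbbb' does not.

No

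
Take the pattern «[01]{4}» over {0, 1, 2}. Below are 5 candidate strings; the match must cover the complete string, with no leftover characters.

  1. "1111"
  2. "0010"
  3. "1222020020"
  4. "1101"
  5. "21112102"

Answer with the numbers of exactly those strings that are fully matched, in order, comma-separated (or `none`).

1, 2, 4

1 → match
2 → match
3 → no match
4 → match
5 → no match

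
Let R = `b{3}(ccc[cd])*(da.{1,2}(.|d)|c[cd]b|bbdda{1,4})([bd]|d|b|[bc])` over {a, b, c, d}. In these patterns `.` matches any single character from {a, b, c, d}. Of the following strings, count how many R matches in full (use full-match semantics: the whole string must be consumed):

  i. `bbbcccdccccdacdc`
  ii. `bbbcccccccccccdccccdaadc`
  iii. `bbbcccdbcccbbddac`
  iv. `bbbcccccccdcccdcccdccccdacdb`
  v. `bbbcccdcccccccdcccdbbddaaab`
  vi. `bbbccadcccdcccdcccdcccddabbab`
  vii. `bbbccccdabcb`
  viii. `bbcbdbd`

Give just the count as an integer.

5

i → match
ii → match
iii → no match
iv → match
v → match
vi → no match
vii. `bbbccccdabcb` → match
viii. `bbcbdbd` → no match
Total matched: 5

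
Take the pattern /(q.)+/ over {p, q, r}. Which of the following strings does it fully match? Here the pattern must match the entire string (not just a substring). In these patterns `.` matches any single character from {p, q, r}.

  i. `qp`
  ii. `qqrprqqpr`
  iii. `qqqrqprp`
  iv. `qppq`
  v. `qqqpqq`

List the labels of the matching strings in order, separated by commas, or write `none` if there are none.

i, v

i → match
ii → no match
iii → no match
iv → no match
v → match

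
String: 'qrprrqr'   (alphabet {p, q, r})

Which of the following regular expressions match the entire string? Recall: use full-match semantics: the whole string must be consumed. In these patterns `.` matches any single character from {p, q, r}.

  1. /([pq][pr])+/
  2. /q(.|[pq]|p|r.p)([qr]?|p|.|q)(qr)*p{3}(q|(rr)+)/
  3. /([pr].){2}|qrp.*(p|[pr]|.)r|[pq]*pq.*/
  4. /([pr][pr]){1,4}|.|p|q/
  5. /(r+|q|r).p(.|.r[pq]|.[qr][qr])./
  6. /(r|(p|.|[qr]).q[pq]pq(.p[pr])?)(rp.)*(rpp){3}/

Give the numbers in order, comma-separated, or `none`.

3, 5

1 → no match
2 → no match
3 → match
4 → no match
5 → match
6 → no match — must end with 'rpp'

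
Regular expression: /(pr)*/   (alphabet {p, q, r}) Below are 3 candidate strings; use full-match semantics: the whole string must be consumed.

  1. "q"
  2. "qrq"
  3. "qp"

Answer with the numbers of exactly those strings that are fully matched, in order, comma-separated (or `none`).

none

1 → no match
2 → no match
3 → no match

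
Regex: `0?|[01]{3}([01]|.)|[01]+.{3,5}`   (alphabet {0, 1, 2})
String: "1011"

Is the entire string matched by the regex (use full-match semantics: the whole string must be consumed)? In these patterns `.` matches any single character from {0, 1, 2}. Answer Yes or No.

Yes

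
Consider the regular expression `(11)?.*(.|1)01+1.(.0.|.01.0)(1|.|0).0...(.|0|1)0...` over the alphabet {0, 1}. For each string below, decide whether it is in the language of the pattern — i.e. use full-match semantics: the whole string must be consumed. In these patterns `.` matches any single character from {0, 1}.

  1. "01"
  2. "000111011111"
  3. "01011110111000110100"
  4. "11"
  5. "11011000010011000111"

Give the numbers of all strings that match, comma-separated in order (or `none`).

3, 5

1 → no match
2 → no match
3 → match
4 → no match
5 → match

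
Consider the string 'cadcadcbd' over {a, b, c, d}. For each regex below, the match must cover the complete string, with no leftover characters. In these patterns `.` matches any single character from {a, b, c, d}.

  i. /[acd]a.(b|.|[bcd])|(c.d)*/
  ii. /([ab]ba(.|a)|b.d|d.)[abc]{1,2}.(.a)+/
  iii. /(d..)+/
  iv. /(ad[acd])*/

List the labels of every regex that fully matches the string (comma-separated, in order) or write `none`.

i → match
ii → no match — must end with 'a'
iii → no match — must start with 'd'
iv → no match

i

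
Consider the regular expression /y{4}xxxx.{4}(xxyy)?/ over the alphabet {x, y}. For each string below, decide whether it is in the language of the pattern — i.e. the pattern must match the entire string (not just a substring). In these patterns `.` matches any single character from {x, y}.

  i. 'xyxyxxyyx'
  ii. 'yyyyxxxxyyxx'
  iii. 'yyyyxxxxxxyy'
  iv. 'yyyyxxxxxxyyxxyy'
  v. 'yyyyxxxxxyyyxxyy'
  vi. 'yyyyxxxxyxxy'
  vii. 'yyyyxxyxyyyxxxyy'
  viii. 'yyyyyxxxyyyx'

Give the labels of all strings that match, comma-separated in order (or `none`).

ii, iii, iv, v, vi

i → no match — must start with 'y'
ii → match
iii → match
iv → match
v → match
vi → match
vii → no match
viii → no match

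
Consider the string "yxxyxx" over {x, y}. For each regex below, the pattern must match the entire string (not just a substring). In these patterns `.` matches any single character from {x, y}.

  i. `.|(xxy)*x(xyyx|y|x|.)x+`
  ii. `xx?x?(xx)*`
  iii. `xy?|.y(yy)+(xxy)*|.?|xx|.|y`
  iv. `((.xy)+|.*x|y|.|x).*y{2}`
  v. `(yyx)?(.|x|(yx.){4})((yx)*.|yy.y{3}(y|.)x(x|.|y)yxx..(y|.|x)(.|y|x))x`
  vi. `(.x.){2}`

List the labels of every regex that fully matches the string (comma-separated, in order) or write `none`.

i → no match
ii → no match — must start with "x"
iii → no match
iv → no match — must end with "y"
v → no match
vi → match

vi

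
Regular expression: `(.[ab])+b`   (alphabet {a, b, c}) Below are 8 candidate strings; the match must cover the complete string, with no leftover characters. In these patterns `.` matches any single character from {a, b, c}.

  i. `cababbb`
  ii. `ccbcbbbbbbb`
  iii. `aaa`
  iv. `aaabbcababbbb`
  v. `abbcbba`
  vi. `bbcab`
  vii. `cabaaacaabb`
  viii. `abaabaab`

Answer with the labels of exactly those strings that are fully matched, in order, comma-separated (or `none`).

i → match
ii → no match
iii → no match — must end with `b`
iv → no match
v → no match — must end with `b`
vi → match
vii → match
viii → no match

i, vi, vii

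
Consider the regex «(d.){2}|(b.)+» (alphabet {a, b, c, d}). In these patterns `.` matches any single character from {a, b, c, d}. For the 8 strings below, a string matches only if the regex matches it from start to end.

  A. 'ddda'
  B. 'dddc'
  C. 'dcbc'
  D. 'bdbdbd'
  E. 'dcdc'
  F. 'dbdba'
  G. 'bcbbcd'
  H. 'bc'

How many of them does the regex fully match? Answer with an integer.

5

A. 'ddda' → match
B. 'dddc' → match
C. 'dcbc' → no match
D. 'bdbdbd' → match
E. 'dcdc' → match
F. 'dbdba' → no match
G. 'bcbbcd' → no match
H. 'bc' → match
Total matched: 5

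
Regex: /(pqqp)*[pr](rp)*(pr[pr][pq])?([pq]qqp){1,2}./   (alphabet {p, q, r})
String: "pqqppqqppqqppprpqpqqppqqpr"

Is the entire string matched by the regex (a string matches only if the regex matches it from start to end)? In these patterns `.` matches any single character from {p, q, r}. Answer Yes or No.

Yes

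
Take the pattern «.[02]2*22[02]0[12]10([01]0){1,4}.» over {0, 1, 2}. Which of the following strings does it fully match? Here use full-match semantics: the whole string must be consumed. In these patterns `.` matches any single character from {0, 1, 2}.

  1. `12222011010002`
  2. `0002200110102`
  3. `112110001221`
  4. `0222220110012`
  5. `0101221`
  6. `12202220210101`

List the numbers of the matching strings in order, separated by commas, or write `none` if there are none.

1

1 → match
2 → no match
3 → no match
4 → no match
5 → no match
6 → no match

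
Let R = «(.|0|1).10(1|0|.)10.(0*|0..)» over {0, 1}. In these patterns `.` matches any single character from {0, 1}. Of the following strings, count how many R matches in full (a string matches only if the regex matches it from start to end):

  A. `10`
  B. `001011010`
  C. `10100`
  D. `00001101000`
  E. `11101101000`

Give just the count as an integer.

2

A → no match
B → match
C → no match
D → no match
E → match
Total matched: 2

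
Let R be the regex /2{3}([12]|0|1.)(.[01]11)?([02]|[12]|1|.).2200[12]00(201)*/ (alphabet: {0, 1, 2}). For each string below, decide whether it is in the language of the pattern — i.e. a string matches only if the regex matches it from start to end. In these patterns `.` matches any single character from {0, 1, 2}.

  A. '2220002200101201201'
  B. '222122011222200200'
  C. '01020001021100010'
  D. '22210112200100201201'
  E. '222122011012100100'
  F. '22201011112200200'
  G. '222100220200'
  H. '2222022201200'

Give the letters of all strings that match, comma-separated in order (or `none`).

B, D, F

A → no match
B → match
C → no match — must start with '2'
D → match
E → no match
F → match
G → no match
H → no match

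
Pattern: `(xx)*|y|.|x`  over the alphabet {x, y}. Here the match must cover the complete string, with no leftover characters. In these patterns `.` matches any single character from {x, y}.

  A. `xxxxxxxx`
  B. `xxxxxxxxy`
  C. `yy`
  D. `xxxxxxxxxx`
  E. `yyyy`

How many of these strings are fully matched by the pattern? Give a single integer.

2

A → match
B → no match
C → no match
D → match
E → no match
Total matched: 2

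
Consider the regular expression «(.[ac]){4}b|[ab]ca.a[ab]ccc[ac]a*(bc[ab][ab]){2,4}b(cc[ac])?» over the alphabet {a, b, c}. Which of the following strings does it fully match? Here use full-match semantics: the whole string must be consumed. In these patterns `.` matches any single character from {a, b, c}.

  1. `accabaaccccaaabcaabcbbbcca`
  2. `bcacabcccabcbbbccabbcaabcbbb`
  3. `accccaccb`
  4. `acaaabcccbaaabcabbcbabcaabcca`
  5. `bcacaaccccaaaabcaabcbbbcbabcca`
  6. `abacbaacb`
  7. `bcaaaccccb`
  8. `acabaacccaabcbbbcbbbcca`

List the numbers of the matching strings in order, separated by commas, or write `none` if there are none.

3, 5, 8

1 → no match
2 → no match
3 → match
4 → no match
5 → match
6 → no match
7 → no match
8 → match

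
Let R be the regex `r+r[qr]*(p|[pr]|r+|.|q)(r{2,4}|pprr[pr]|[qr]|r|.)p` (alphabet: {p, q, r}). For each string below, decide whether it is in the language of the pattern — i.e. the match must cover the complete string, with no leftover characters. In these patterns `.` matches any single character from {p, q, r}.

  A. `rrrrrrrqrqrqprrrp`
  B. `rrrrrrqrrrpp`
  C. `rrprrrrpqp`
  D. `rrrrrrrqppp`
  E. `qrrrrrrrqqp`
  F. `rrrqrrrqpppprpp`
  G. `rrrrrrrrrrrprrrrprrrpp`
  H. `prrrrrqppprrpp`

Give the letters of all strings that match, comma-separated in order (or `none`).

A → match
B → match
C → no match
D → match
E → no match — must start with `r`
F → no match
G → no match
H → no match — must start with `r`

A, B, D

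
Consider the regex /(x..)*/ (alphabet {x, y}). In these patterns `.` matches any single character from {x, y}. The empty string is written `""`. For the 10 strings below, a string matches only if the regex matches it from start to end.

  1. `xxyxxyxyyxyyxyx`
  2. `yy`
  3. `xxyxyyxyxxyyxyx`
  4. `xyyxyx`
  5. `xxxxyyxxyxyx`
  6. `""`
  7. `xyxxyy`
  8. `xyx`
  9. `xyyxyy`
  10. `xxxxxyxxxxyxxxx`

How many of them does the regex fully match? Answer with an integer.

1 → match
2 → no match
3 → match
4 → match
5 → match
6 → match
7 → match
8 → match
9 → match
10 → match
Total matched: 9

9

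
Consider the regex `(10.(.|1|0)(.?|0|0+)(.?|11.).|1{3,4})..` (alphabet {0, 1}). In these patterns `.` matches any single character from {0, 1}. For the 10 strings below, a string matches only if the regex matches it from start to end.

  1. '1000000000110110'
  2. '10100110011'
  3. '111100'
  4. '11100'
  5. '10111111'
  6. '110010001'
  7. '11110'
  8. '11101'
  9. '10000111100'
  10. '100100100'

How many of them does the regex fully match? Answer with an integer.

1 → match
2 → match
3 → match
4 → match
5 → match
6 → no match
7 → match
8 → match
9 → match
10 → match
Total matched: 9

9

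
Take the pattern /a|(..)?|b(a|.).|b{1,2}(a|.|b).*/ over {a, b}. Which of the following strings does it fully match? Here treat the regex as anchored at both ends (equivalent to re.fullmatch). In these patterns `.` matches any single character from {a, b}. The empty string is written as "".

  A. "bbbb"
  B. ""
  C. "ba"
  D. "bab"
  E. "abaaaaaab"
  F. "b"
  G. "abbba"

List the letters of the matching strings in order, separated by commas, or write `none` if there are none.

A, B, C, D

A. "bbbb" → match
B. "" → match
C. "ba" → match
D. "bab" → match
E. "abaaaaaab" → no match
F. "b" → no match
G. "abbba" → no match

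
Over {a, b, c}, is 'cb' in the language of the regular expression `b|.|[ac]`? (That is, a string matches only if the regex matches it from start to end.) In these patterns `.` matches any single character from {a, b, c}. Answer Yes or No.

No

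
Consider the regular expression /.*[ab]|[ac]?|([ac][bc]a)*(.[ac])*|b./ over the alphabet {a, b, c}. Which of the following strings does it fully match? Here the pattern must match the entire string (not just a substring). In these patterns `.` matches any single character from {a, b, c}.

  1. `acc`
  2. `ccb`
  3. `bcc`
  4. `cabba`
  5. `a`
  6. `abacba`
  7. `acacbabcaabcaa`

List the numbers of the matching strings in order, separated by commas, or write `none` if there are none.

1 → no match
2 → match
3 → no match
4 → match
5 → match
6 → match
7 → match

2, 4, 5, 6, 7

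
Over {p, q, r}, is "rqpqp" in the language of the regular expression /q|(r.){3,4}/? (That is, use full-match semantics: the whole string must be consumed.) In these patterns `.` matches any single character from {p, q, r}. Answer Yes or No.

No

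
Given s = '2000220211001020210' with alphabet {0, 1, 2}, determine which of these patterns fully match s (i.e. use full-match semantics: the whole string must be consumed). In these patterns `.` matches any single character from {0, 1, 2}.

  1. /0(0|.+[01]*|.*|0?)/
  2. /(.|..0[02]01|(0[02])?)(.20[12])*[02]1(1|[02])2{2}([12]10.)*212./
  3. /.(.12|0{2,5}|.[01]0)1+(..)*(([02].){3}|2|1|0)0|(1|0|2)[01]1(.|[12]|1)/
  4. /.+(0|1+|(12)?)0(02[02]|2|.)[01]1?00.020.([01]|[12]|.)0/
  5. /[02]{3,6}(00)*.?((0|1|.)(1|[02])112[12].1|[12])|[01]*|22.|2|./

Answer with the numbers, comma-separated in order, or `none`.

4

1 → no match — must start with '0'
2 → no match
3 → no match
4 → match
5 → no match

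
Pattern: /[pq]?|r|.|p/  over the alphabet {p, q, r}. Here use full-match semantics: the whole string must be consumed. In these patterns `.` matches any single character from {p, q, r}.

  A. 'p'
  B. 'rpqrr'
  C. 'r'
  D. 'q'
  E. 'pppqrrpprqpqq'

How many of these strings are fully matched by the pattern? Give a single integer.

A → match
B → no match
C → match
D → match
E → no match
Total matched: 3

3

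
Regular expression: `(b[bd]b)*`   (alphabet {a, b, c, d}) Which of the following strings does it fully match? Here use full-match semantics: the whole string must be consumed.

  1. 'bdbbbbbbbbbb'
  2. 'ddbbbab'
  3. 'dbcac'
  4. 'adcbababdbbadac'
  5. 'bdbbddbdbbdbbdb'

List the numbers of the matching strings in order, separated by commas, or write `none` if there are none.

1

1 → match
2 → no match
3 → no match
4 → no match
5 → no match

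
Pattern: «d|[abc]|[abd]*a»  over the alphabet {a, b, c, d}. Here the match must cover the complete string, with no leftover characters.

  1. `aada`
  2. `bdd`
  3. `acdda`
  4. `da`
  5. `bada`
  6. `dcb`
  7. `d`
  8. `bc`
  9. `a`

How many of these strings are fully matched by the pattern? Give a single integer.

1 → match
2 → no match
3 → no match
4 → match
5 → match
6 → no match
7 → match
8 → no match
9 → match
Total matched: 5

5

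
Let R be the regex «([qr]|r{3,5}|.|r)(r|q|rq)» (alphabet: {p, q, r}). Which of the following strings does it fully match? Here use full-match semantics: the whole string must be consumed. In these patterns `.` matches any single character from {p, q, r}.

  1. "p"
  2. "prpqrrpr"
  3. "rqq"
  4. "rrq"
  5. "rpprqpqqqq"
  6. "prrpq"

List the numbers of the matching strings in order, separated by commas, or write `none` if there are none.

4

1 → no match
2 → no match
3 → no match
4 → match
5 → no match
6 → no match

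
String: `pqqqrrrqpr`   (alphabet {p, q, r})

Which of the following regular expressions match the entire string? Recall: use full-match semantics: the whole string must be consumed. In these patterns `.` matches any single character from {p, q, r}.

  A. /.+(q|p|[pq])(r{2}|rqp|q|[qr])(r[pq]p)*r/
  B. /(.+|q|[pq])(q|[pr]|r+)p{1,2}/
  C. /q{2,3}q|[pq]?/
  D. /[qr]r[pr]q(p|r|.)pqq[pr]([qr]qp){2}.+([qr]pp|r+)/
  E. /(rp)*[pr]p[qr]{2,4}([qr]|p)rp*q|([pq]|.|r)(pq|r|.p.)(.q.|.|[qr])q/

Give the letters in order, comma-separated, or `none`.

A → match
B → no match — must end with `p`
C → no match
D → no match
E → no match — must end with `q`

A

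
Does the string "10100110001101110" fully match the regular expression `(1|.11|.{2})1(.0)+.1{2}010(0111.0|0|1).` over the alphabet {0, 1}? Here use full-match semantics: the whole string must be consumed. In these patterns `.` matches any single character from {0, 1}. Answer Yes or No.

No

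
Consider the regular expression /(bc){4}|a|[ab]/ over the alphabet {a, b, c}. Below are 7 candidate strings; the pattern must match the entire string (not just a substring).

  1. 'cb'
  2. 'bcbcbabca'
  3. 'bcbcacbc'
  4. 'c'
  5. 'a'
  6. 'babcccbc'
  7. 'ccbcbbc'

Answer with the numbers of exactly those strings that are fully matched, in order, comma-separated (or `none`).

5

1 → no match
2 → no match
3 → no match
4 → no match
5 → match
6 → no match
7 → no match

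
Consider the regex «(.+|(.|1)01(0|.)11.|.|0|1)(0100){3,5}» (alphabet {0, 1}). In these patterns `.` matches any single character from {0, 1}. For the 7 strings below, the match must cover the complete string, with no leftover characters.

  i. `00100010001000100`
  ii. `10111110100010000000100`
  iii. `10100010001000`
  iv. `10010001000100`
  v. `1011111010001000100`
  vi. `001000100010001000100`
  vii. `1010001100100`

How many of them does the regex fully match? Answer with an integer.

4

i → match
ii → no match
iii → no match — must end with `0100`
iv → match
v → match
vi → match
vii → no match
Total matched: 4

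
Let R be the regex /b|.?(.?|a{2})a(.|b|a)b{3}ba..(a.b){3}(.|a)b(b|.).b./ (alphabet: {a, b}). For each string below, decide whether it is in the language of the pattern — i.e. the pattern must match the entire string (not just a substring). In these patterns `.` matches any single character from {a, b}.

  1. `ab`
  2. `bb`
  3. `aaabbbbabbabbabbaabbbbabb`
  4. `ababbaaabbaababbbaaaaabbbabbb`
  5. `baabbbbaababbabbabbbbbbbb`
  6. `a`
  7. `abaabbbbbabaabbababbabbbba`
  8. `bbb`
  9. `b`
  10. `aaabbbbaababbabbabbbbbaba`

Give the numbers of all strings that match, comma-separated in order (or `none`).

1. `ab` → no match
2. `bb` → no match
3 → match
4 → no match
5 → match
6. `a` → no match
7 → no match
8. `bbb` → no match
9. `b` → match
10 → match

3, 5, 9, 10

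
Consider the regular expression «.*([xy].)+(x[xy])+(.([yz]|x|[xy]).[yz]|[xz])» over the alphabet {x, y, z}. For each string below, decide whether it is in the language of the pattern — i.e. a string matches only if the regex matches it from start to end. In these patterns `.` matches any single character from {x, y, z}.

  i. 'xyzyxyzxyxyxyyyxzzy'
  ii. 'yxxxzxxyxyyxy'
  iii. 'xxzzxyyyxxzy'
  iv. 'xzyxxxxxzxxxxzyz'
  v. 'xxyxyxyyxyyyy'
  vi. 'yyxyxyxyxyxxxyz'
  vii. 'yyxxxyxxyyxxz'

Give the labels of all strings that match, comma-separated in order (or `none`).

i → no match
ii → no match
iii → no match
iv → no match
v → no match
vi → match
vii → match

vi, vii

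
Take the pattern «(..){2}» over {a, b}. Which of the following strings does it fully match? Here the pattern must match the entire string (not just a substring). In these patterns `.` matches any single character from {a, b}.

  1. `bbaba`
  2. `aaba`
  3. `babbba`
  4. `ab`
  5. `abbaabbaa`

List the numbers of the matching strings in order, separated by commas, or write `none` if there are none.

1 → no match
2 → match
3 → no match
4 → no match
5 → no match

2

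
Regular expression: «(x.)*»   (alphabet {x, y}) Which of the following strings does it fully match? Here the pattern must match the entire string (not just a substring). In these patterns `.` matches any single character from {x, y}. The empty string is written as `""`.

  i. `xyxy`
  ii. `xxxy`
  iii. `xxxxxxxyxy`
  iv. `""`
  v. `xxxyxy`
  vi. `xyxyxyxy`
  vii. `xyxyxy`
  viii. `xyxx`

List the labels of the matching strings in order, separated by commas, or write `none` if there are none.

i. `xyxy` → match
ii. `xxxy` → match
iii. `xxxxxxxyxy` → match
iv. `""` → match
v. `xxxyxy` → match
vi. `xyxyxyxy` → match
vii. `xyxyxy` → match
viii. `xyxx` → match

i, ii, iii, iv, v, vi, vii, viii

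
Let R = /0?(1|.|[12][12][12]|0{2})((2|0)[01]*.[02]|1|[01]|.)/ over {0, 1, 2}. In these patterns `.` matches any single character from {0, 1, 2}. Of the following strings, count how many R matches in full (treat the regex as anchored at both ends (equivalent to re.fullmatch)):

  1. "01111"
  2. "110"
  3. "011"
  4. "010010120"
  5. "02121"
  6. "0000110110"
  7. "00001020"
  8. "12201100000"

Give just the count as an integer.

7

1 → match
2 → no match
3 → match
4 → match
5 → match
6 → match
7 → match
8 → match
Total matched: 7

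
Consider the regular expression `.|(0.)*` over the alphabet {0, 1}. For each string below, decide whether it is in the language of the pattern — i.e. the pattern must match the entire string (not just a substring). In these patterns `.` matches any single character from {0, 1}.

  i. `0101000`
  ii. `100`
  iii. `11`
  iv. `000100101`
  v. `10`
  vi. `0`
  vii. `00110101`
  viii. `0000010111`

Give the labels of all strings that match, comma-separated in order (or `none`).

vi

i. `0101000` → no match
ii. `100` → no match
iii. `11` → no match
iv. `000100101` → no match
v. `10` → no match
vi. `0` → match
vii. `00110101` → no match
viii. `0000010111` → no match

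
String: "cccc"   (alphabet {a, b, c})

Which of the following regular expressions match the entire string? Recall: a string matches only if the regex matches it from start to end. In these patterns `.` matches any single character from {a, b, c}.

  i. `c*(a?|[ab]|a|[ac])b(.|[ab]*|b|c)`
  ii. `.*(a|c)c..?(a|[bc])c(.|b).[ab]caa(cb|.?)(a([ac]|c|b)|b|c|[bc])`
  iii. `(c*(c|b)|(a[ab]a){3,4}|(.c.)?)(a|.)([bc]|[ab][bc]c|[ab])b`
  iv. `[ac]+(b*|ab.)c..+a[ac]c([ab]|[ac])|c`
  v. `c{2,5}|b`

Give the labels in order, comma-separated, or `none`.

i → no match
ii → no match
iii → no match — must end with "b"
iv → no match
v → match

v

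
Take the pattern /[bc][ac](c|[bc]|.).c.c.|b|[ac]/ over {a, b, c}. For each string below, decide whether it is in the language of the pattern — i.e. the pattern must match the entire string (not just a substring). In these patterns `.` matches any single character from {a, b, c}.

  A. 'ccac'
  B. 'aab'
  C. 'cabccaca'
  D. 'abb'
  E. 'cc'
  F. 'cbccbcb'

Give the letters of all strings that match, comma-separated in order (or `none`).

C

A. 'ccac' → no match
B. 'aab' → no match
C. 'cabccaca' → match
D. 'abb' → no match
E. 'cc' → no match
F. 'cbccbcb' → no match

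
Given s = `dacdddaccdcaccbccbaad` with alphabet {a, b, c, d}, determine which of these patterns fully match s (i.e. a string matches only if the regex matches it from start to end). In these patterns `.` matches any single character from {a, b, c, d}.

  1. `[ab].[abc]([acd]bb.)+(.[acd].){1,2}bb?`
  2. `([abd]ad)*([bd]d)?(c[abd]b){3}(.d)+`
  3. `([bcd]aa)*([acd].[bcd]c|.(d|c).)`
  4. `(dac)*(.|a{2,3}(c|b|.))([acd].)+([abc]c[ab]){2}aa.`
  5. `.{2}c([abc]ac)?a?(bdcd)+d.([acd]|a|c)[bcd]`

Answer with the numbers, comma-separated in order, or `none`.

4

1 → no match
2 → no match
3 → no match
4 → match
5 → no match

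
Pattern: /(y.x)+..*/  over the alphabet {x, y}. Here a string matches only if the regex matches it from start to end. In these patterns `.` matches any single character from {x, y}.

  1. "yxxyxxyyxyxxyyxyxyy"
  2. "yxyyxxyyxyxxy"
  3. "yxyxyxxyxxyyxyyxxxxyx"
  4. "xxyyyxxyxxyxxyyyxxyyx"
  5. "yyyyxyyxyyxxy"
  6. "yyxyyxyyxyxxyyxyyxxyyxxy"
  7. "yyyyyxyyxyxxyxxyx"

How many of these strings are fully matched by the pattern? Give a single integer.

1 → match
2 → no match
3 → no match
4 → no match — must start with "y"
5 → no match
6 → match
7 → no match
Total matched: 2

2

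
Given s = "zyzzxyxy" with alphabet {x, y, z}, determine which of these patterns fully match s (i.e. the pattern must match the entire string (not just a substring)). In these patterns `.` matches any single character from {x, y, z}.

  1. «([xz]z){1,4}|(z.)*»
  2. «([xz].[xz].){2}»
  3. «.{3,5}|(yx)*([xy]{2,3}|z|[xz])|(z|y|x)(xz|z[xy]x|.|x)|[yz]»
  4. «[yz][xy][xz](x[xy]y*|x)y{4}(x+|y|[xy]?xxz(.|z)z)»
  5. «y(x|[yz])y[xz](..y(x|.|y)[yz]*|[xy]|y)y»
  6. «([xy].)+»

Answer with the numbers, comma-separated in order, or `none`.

2

1 → no match
2 → match
3 → no match
4 → no match
5 → no match — must start with "y"
6 → no match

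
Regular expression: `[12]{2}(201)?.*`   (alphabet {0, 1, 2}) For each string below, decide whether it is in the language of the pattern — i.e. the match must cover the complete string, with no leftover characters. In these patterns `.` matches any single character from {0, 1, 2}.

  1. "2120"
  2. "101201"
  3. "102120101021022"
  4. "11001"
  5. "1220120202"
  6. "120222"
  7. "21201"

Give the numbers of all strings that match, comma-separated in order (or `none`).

1 → match
2 → no match
3 → no match
4 → match
5 → match
6 → match
7 → match

1, 4, 5, 6, 7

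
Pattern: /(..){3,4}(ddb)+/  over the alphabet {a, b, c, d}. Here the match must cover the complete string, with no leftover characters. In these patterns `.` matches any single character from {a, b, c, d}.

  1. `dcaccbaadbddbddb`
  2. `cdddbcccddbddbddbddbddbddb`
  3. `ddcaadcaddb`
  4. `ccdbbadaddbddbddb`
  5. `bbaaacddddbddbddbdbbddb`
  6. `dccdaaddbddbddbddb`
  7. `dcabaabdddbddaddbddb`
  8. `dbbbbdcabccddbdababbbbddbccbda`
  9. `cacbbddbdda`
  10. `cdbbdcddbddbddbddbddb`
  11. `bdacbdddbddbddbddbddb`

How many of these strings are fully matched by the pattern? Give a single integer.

6

1 → no match
2 → match
3 → match
4 → match
5 → no match
6 → match
7 → no match
8 → no match — must end with `ddb`
9 → no match — must end with `ddb`
10 → match
11 → match
Total matched: 6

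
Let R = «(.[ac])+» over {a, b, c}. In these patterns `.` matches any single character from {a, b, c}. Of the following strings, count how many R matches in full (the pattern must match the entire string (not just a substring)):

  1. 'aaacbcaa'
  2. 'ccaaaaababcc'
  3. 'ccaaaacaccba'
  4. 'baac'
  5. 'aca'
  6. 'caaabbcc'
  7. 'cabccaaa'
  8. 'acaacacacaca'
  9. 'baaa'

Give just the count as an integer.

6

1 → match
2 → no match
3 → match
4 → match
5 → no match
6 → no match
7 → match
8 → match
9 → match
Total matched: 6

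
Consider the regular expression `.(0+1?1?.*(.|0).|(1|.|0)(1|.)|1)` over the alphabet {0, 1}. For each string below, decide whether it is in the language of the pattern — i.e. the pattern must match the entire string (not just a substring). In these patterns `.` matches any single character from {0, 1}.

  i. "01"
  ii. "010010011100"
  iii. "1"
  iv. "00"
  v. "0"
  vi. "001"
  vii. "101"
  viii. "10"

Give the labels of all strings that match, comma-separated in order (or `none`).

i, vi, vii

i → match
ii → no match
iii → no match
iv → no match
v → no match
vi → match
vii → match
viii → no match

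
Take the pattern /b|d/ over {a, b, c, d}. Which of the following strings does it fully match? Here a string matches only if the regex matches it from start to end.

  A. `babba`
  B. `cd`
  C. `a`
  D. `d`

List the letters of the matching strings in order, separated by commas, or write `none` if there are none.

A → no match
B → no match
C → no match
D → match

D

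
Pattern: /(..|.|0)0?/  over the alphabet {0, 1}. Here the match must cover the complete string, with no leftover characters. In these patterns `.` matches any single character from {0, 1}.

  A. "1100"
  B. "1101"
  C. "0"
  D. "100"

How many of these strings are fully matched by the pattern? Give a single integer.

2

A → no match
B → no match
C → match
D → match
Total matched: 2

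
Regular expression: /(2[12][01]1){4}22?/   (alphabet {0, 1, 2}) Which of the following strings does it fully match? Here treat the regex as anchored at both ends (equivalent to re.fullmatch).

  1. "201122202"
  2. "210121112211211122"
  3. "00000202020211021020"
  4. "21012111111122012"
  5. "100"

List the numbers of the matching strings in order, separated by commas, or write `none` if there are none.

2

1 → no match
2 → match
3 → no match — must start with "2"
4 → no match
5 → no match — must start with "2"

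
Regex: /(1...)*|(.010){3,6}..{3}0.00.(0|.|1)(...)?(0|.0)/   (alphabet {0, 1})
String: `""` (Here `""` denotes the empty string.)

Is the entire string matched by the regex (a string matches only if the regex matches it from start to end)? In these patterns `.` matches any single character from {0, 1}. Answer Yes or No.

Yes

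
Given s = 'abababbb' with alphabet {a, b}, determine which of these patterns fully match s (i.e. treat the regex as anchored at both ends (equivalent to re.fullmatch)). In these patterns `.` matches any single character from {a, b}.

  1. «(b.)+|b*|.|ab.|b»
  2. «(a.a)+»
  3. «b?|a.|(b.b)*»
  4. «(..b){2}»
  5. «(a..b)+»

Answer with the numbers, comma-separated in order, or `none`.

5

1 → no match
2 → no match — must end with 'a'
3 → no match
4 → no match
5 → match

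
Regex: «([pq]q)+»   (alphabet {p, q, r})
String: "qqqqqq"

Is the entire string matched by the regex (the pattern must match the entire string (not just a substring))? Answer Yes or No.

Yes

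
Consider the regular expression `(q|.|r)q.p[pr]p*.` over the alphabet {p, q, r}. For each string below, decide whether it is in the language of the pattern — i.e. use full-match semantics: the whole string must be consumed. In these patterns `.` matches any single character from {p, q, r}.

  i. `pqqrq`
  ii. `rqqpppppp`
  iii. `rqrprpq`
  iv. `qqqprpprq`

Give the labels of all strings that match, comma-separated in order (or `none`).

i → no match
ii → match
iii → match
iv → no match

ii, iii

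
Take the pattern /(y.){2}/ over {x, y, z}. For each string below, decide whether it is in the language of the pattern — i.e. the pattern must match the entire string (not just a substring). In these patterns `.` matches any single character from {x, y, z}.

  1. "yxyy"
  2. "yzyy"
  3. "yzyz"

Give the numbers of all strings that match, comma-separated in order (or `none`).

1 → match
2 → match
3 → match

1, 2, 3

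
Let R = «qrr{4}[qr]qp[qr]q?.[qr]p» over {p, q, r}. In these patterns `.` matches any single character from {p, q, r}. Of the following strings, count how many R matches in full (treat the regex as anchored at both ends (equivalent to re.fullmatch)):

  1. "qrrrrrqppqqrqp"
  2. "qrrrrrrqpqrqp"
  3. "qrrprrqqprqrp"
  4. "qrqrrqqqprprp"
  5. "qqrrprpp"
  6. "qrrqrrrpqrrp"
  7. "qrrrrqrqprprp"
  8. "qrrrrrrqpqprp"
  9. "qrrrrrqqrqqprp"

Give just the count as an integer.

1 → no match
2 → match
3 → no match
4 → no match — must start with "qrr"
5 → no match — must start with "qrr"
6 → no match
7 → no match
8 → match
9 → no match
Total matched: 2

2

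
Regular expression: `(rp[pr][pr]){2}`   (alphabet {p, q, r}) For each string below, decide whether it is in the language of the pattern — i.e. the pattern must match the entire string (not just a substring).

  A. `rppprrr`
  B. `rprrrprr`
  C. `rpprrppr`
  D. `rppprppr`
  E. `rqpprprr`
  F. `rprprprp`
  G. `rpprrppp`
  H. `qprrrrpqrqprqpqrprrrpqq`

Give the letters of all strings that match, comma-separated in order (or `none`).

A → no match
B → match
C → match
D → match
E → no match — must start with `rp`
F → match
G → match
H → no match — must start with `rp`

B, C, D, F, G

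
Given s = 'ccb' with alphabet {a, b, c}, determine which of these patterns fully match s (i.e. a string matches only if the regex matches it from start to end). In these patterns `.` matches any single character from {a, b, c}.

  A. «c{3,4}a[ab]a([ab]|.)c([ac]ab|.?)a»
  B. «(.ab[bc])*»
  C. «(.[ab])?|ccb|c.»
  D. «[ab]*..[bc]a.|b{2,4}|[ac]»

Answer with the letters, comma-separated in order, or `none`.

C

A → no match — must end with 'a'
B → no match
C → match
D → no match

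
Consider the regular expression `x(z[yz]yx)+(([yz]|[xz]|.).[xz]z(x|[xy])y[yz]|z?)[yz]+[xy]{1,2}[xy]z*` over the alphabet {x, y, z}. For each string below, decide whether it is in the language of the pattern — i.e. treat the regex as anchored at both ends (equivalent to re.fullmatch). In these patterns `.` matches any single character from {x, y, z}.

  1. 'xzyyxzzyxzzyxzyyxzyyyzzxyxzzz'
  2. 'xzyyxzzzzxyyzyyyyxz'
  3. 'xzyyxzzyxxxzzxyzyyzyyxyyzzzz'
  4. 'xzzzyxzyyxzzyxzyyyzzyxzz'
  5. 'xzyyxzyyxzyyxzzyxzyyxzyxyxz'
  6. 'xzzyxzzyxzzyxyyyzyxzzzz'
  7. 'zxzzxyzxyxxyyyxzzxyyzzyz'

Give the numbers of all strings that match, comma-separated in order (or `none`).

1, 2, 3, 5, 6

1 → match
2 → match
3 → match
4 → no match
5 → match
6 → match
7 → no match — must start with 'xz'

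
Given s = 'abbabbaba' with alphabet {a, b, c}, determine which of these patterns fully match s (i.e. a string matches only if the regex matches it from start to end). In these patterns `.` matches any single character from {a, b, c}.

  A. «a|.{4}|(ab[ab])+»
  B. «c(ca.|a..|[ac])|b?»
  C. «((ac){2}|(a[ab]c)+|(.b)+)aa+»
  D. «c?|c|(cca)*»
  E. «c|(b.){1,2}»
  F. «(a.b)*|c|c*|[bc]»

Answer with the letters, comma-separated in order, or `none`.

A

A → match
B → no match
C → no match
D → no match
E → no match
F → no match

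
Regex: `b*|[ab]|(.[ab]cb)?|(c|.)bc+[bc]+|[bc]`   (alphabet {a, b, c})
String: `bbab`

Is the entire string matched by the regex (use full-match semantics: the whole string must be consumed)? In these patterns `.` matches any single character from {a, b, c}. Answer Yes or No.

No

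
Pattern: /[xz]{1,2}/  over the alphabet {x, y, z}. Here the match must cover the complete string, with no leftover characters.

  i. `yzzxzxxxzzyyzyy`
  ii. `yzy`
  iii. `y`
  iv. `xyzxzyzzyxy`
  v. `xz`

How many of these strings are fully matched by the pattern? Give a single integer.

1

i → no match
ii → no match
iii → no match
iv → no match
v → match
Total matched: 1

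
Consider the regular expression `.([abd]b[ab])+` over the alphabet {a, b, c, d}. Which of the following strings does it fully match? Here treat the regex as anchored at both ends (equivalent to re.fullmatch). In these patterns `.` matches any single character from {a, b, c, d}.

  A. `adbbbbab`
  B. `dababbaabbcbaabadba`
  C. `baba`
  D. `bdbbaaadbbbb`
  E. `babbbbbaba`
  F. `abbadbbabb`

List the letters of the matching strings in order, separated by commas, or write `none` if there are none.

A → no match
B → no match
C → match
D → no match
E → match
F → match

C, E, F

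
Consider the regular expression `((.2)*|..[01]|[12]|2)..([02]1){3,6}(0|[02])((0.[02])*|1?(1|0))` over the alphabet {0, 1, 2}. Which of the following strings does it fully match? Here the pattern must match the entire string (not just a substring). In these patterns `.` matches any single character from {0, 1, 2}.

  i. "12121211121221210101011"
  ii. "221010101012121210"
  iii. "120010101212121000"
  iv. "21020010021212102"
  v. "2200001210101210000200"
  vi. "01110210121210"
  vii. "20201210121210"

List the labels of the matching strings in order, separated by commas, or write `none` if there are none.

ii, vi, vii

i → no match
ii → match
iii → no match
iv → no match
v → no match
vi → match
vii → match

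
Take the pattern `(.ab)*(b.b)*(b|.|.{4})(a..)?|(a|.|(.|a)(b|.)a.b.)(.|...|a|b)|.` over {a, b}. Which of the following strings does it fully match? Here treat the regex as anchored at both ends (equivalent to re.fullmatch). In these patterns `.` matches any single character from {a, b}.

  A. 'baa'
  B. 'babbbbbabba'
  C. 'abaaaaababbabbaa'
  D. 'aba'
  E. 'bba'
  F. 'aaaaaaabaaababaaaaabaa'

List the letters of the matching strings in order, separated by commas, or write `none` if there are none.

A → no match
B → no match
C → no match
D → no match
E → no match
F → no match

none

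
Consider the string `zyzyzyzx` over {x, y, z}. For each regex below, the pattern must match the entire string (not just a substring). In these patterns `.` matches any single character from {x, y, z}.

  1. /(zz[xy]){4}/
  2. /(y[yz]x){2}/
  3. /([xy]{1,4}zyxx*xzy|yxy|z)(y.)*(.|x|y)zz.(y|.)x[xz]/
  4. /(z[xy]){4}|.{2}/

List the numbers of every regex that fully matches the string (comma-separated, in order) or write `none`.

4

1 → no match — must start with `zz`
2 → no match — must start with `y`
3 → no match
4 → match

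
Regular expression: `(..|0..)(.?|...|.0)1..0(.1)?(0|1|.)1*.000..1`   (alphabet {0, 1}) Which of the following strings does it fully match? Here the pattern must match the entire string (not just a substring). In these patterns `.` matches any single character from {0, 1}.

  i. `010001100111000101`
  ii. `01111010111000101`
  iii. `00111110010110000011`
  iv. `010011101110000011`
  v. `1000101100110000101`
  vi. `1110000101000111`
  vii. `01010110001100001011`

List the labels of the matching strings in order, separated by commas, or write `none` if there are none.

i → match
ii → match
iii → match
iv → match
v → no match
vi → match
vii → no match

i, ii, iii, iv, vi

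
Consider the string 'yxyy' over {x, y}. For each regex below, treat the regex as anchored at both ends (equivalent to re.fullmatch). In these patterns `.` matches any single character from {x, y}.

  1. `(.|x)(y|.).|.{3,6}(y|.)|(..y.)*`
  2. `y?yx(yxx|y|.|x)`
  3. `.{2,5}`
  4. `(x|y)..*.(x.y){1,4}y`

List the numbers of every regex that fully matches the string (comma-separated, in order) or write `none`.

1 → match
2 → no match
3 → match
4 → no match

1, 3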